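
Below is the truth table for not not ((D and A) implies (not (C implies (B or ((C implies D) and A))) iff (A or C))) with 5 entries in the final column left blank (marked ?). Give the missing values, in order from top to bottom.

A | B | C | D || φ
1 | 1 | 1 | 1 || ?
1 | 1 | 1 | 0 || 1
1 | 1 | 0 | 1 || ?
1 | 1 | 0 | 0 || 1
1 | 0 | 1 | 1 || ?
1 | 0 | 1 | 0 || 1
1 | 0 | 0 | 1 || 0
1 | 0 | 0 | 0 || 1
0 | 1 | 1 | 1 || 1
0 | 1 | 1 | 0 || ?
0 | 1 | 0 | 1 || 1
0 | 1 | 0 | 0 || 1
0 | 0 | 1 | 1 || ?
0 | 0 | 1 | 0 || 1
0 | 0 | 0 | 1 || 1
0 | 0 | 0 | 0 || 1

Row A=1, B=1, C=1, D=1: ((D and A) implies (not (C implies (B or ((C implies D) and A))) iff (A or C))) = 0, not ((D and A) implies (not (C implies (B or ((C implies D) and A))) iff (A or C))) = 1, so the formula = 0.
Row A=1, B=1, C=0, D=1: ((D and A) implies (not (C implies (B or ((C implies D) and A))) iff (A or C))) = 0, not ((D and A) implies (not (C implies (B or ((C implies D) and A))) iff (A or C))) = 1, so the formula = 0.
Row A=1, B=0, C=1, D=1: ((D and A) implies (not (C implies (B or ((C implies D) and A))) iff (A or C))) = 0, not ((D and A) implies (not (C implies (B or ((C implies D) and A))) iff (A or C))) = 1, so the formula = 0.
Row A=0, B=1, C=1, D=0: ((D and A) implies (not (C implies (B or ((C implies D) and A))) iff (A or C))) = 1, not ((D and A) implies (not (C implies (B or ((C implies D) and A))) iff (A or C))) = 0, so the formula = 1.
Row A=0, B=0, C=1, D=1: ((D and A) implies (not (C implies (B or ((C implies D) and A))) iff (A or C))) = 1, not ((D and A) implies (not (C implies (B or ((C implies D) and A))) iff (A or C))) = 0, so the formula = 1.

0, 0, 0, 1, 1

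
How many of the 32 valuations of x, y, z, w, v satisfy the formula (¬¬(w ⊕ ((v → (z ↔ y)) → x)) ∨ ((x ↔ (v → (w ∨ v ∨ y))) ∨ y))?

28

x | y | z | w | v | φ
- | - | - | - | - | -
F | F | F | F | F | F
F | F | F | F | T | F
F | F | F | T | F | T
F | F | F | T | T | T
F | F | T | F | F | F
F | F | T | F | T | T
F | F | T | T | F | T
F | F | T | T | T | F
F | T | F | F | F | T
F | T | F | F | T | T
F | T | F | T | F | T
F | T | F | T | T | T
F | T | T | F | F | T
F | T | T | F | T | T
F | T | T | T | F | T
F | T | T | T | T | T
T | F | F | F | F | T
T | F | F | F | T | T
T | F | F | T | F | T
T | F | F | T | T | T
T | F | T | F | F | T
T | F | T | F | T | T
T | F | T | T | F | T
T | F | T | T | T | T
T | T | F | F | F | T
T | T | F | F | T | T
T | T | F | T | F | T
T | T | F | T | T | T
T | T | T | F | F | T
T | T | T | F | T | T
T | T | T | T | F | T
T | T | T | T | T | T
The formula is true on 28 of the 32 rows.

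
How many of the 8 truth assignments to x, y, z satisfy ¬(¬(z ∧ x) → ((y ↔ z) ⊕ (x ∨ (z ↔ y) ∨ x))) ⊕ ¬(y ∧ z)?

3

x  y  z  |  (z ∧ x)  ¬(z ∧ x)  (y ↔ z)  (z ↔ y)  (x ∨ (z ↔ y) ∨ x)  (y ∧ z)  ¬(y ∧ z)  φ
1  1  1  |     1        0         1        1             1             1        0      0
1  1  0  |     0        1         0        0             1             0        1      1
1  0  1  |     1        0         0        0             1             0        1      1
1  0  0  |     0        1         1        1             1             0        1      0
0  1  1  |     0        1         1        1             1             1        0      1
0  1  0  |     0        1         0        0             0             0        1      0
0  0  1  |     0        1         0        0             0             0        1      0
0  0  0  |     0        1         1        1             1             0        1      0
The formula is true on 3 of the 8 rows.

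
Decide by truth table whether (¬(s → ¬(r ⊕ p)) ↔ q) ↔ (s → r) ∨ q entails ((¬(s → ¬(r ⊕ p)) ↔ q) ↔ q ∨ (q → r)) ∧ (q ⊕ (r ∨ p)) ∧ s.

no

  p   |   q   |   r   |   s   |   φ   |   ψ  
----- | ----- | ----- | ----- | ----- | -----
 True |  True |  True |  True | False | False
 True |  True |  True | False | False | False
 True |  True | False |  True |  True | False
 True |  True | False | False | False | False
 True | False |  True |  True |  True |  True
 True | False |  True | False |  True | False
 True | False | False |  True |  True | False
 True | False | False | False |  True | False
False |  True |  True |  True |  True | False
False |  True |  True | False | False | False
False |  True | False |  True | False | False
False |  True | False | False | False | False
False | False |  True |  True | False | False
False | False |  True | False |  True | False
False | False | False |  True | False | False
False | False | False | False |  True | False
At p=True, q=True, r=False, s=True we have φ true but ψ false, so φ does not entail ψ.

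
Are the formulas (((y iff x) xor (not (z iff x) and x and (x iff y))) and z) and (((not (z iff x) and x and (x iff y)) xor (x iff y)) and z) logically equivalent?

equivalent

  x   |   y   |   z   ||   φ   |   ψ  
False | False | False || False | False
False | False |  True ||  True |  True
False |  True | False || False | False
False |  True |  True || False | False
 True | False | False || False | False
 True | False |  True || False | False
 True |  True | False || False | False
 True |  True |  True ||  True |  True
The columns for φ and ψ agree on every row, so they are logically equivalent.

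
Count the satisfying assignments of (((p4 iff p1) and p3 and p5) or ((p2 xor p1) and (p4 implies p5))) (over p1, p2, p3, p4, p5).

14

p1  p2  p3  p4  p5  |  φ
T   T   T   T   T   |  T
T   T   T   T   F   |  F
T   T   T   F   T   |  F
T   T   T   F   F   |  F
T   T   F   T   T   |  F
T   T   F   T   F   |  F
T   T   F   F   T   |  F
T   T   F   F   F   |  F
T   F   T   T   T   |  T
T   F   T   T   F   |  F
T   F   T   F   T   |  T
T   F   T   F   F   |  T
T   F   F   T   T   |  T
T   F   F   T   F   |  F
T   F   F   F   T   |  T
T   F   F   F   F   |  T
F   T   T   T   T   |  T
F   T   T   T   F   |  F
F   T   T   F   T   |  T
F   T   T   F   F   |  T
F   T   F   T   T   |  T
F   T   F   T   F   |  F
F   T   F   F   T   |  T
F   T   F   F   F   |  T
F   F   T   T   T   |  F
F   F   T   T   F   |  F
F   F   T   F   T   |  T
F   F   T   F   F   |  F
F   F   F   T   T   |  F
F   F   F   T   F   |  F
F   F   F   F   T   |  F
F   F   F   F   F   |  F
The formula is true on 14 of the 32 rows.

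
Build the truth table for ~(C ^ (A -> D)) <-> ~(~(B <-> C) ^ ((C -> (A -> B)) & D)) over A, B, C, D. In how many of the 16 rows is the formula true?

7

A | B | C | D || (A -> D) | (C ^ (A -> D)) | ~(C ^ (A -> D)) | (B <-> C) | ~(B <-> C) | (A -> B) | (C -> (A -> B)) | ((C -> (A -> B)) & D) | φ
F | F | F | F ||    T     |       T        |        F        |     T     |     F      |    T     |        T        |           F           | F
F | F | F | T ||    T     |       T        |        F        |     T     |     F      |    T     |        T        |           T           | T
F | F | T | F ||    T     |       F        |        T        |     F     |     T      |    T     |        T        |           F           | F
F | F | T | T ||    T     |       F        |        T        |     F     |     T      |    T     |        T        |           T           | T
F | T | F | F ||    T     |       T        |        F        |     F     |     T      |    T     |        T        |           F           | T
F | T | F | T ||    T     |       T        |        F        |     F     |     T      |    T     |        T        |           T           | F
F | T | T | F ||    T     |       F        |        T        |     T     |     F      |    T     |        T        |           F           | T
F | T | T | T ||    T     |       F        |        T        |     T     |     F      |    T     |        T        |           T           | F
T | F | F | F ||    F     |       F        |        T        |     T     |     F      |    F     |        T        |           F           | T
T | F | F | T ||    T     |       T        |        F        |     T     |     F      |    F     |        T        |           T           | T
T | F | T | F ||    F     |       T        |        F        |     F     |     T      |    F     |        F        |           F           | T
T | F | T | T ||    T     |       F        |        T        |     F     |     T      |    F     |        F        |           F           | F
T | T | F | F ||    F     |       F        |        T        |     F     |     T      |    T     |        T        |           F           | F
T | T | F | T ||    T     |       T        |        F        |     F     |     T      |    T     |        T        |           T           | F
T | T | T | F ||    F     |       T        |        F        |     T     |     F      |    T     |        T        |           F           | F
T | T | T | T ||    T     |       F        |        T        |     T     |     F      |    T     |        T        |           T           | F
The formula is true on 7 of the 16 rows.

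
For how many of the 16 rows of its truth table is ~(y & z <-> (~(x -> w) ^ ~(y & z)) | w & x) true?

x | y | z | w || φ
1 | 1 | 1 | 1 || 0
1 | 1 | 1 | 0 || 0
1 | 1 | 0 | 1 || 1
1 | 1 | 0 | 0 || 0
1 | 0 | 1 | 1 || 1
1 | 0 | 1 | 0 || 0
1 | 0 | 0 | 1 || 1
1 | 0 | 0 | 0 || 0
0 | 1 | 1 | 1 || 1
0 | 1 | 1 | 0 || 1
0 | 1 | 0 | 1 || 1
0 | 1 | 0 | 0 || 1
0 | 0 | 1 | 1 || 1
0 | 0 | 1 | 0 || 1
0 | 0 | 0 | 1 || 1
0 | 0 | 0 | 0 || 1
The formula is true on 11 of the 16 rows.

11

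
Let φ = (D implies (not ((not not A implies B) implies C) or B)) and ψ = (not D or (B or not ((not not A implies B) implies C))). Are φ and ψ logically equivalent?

equivalent

A | B | C | D || φ | ψ
1 | 1 | 1 | 1 || 1 | 1
1 | 1 | 1 | 0 || 1 | 1
1 | 1 | 0 | 1 || 1 | 1
1 | 1 | 0 | 0 || 1 | 1
1 | 0 | 1 | 1 || 0 | 0
1 | 0 | 1 | 0 || 1 | 1
1 | 0 | 0 | 1 || 0 | 0
1 | 0 | 0 | 0 || 1 | 1
0 | 1 | 1 | 1 || 1 | 1
0 | 1 | 1 | 0 || 1 | 1
0 | 1 | 0 | 1 || 1 | 1
0 | 1 | 0 | 0 || 1 | 1
0 | 0 | 1 | 1 || 0 | 0
0 | 0 | 1 | 0 || 1 | 1
0 | 0 | 0 | 1 || 1 | 1
0 | 0 | 0 | 0 || 1 | 1
The columns for φ and ψ agree on every row, so they are logically equivalent.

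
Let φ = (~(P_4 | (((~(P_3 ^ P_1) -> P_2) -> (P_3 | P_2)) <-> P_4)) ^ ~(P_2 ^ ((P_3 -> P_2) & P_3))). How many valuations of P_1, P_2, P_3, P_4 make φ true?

P_1 | P_2 | P_3 | P_4 | φ
--- | --- | --- | --- | -
 F  |  F  |  F  |  F  | F
 F  |  F  |  F  |  T  | T
 F  |  F  |  T  |  F  | F
 F  |  F  |  T  |  T  | T
 F  |  T  |  F  |  F  | T
 F  |  T  |  F  |  T  | F
 F  |  T  |  T  |  F  | F
 F  |  T  |  T  |  T  | T
 T  |  F  |  F  |  F  | T
 T  |  F  |  F  |  T  | T
 T  |  F  |  T  |  F  | F
 T  |  F  |  T  |  T  | T
 T  |  T  |  F  |  F  | T
 T  |  T  |  F  |  T  | F
 T  |  T  |  T  |  F  | F
 T  |  T  |  T  |  T  | T
The formula is true on 9 of the 16 rows.

9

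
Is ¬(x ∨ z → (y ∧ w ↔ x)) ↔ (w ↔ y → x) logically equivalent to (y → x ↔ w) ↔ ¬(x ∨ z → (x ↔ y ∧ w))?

x  y  z  w  |  φ  ψ
T  T  T  T  |  F  F
T  T  T  F  |  F  F
T  T  F  T  |  F  F
T  T  F  F  |  F  F
T  F  T  T  |  T  T
T  F  T  F  |  F  F
T  F  F  T  |  T  T
T  F  F  F  |  F  F
F  T  T  T  |  F  F
F  T  T  F  |  F  F
F  T  F  T  |  T  T
F  T  F  F  |  F  F
F  F  T  T  |  F  F
F  F  T  F  |  T  T
F  F  F  T  |  F  F
F  F  F  F  |  T  T
The columns for φ and ψ agree on every row, so they are logically equivalent.

equivalent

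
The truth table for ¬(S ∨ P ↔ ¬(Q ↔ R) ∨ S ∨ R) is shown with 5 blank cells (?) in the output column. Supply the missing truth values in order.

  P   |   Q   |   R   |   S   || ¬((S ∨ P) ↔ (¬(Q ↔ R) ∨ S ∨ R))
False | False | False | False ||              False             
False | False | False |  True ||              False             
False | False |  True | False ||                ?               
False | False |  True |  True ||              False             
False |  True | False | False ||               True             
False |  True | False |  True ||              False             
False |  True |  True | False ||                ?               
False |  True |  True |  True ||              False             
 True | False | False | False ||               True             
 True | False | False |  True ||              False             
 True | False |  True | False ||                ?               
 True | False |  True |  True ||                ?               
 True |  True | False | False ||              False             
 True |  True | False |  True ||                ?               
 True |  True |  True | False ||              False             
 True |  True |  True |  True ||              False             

Row P=False, Q=False, R=True, S=False: (S ∨ P) = False, (¬(Q ↔ R) ∨ S ∨ R) = True, (S ∨ P ↔ ¬(Q ↔ R) ∨ S ∨ R) = False, so ¬((S ∨ P) ↔ (¬(Q ↔ R) ∨ S ∨ R)) = True.
Row P=False, Q=True, R=True, S=False: (S ∨ P) = False, (¬(Q ↔ R) ∨ S ∨ R) = True, (S ∨ P ↔ ¬(Q ↔ R) ∨ S ∨ R) = False, so ¬((S ∨ P) ↔ (¬(Q ↔ R) ∨ S ∨ R)) = True.
Row P=True, Q=False, R=True, S=False: (S ∨ P) = True, (¬(Q ↔ R) ∨ S ∨ R) = True, (S ∨ P ↔ ¬(Q ↔ R) ∨ S ∨ R) = True, so ¬((S ∨ P) ↔ (¬(Q ↔ R) ∨ S ∨ R)) = False.
Row P=True, Q=False, R=True, S=True: (S ∨ P) = True, (¬(Q ↔ R) ∨ S ∨ R) = True, (S ∨ P ↔ ¬(Q ↔ R) ∨ S ∨ R) = True, so ¬((S ∨ P) ↔ (¬(Q ↔ R) ∨ S ∨ R)) = False.
Row P=True, Q=True, R=False, S=True: (S ∨ P) = True, (¬(Q ↔ R) ∨ S ∨ R) = True, (S ∨ P ↔ ¬(Q ↔ R) ∨ S ∨ R) = True, so ¬((S ∨ P) ↔ (¬(Q ↔ R) ∨ S ∨ R)) = False.

True, True, False, False, False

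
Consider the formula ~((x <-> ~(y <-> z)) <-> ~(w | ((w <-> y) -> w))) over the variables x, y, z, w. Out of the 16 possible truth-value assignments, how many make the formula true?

x  y  z  w     (y <-> z)  ~(y <-> z)  (x <-> ~(y <-> z))  (w <-> y)  ((w <-> y) -> w)  (w | ((w <-> y) -> w))  ~(w | ((w <-> y) -> w))  φ
T  T  T  T         T          F               F               T             T                    T                        F             F
T  T  T  F         T          F               F               F             T                    T                        F             F
T  T  F  T         F          T               T               T             T                    T                        F             T
T  T  F  F         F          T               T               F             T                    T                        F             T
T  F  T  T         F          T               T               F             T                    T                        F             T
T  F  T  F         F          T               T               T             F                    F                        T             F
T  F  F  T         T          F               F               F             T                    T                        F             F
T  F  F  F         T          F               F               T             F                    F                        T             T
F  T  T  T         T          F               T               T             T                    T                        F             T
F  T  T  F         T          F               T               F             T                    T                        F             T
F  T  F  T         F          T               F               T             T                    T                        F             F
F  T  F  F         F          T               F               F             T                    T                        F             F
F  F  T  T         F          T               F               F             T                    T                        F             F
F  F  T  F         F          T               F               T             F                    F                        T             T
F  F  F  T         T          F               T               F             T                    T                        F             T
F  F  F  F         T          F               T               T             F                    F                        T             F
The formula is true on 8 of the 16 rows.

8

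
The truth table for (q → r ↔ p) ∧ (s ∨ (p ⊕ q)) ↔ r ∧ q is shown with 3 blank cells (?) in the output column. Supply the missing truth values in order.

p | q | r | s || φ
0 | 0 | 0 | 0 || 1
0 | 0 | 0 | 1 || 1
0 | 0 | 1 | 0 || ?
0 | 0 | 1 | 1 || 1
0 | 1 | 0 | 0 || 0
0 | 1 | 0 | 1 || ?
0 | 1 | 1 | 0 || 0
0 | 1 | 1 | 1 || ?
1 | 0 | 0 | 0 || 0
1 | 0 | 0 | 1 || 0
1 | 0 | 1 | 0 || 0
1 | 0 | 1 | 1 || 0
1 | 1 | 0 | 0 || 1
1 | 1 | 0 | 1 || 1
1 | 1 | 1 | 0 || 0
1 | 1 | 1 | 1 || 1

Row p=0, q=0, r=1, s=0: ((q → r ↔ p) ∧ (s ∨ (p ⊕ q))) = 0, (r ∧ q) = 0, so the formula = 1.
Row p=0, q=1, r=0, s=1: ((q → r ↔ p) ∧ (s ∨ (p ⊕ q))) = 1, (r ∧ q) = 0, so the formula = 0.
Row p=0, q=1, r=1, s=1: ((q → r ↔ p) ∧ (s ∨ (p ⊕ q))) = 0, (r ∧ q) = 1, so the formula = 0.

1, 0, 0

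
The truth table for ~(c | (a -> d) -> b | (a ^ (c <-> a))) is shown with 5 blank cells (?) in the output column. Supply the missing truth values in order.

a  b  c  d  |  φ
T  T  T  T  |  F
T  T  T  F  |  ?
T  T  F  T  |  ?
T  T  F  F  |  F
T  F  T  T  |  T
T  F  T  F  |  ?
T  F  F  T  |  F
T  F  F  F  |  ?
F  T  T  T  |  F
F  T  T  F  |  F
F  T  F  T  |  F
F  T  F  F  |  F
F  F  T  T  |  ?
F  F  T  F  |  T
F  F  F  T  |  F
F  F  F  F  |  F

Row a=T, b=T, c=T, d=F: (c | (a -> d)) = T, (b | (a ^ (c <-> a))) = T, (c | (a -> d) -> b | (a ^ (c <-> a))) = T, so the formula = F.
Row a=T, b=T, c=F, d=T: (c | (a -> d)) = T, (b | (a ^ (c <-> a))) = T, (c | (a -> d) -> b | (a ^ (c <-> a))) = T, so the formula = F.
Row a=T, b=F, c=T, d=F: (c | (a -> d)) = T, (b | (a ^ (c <-> a))) = F, (c | (a -> d) -> b | (a ^ (c <-> a))) = F, so the formula = T.
Row a=T, b=F, c=F, d=F: (c | (a -> d)) = F, (b | (a ^ (c <-> a))) = T, (c | (a -> d) -> b | (a ^ (c <-> a))) = T, so the formula = F.
Row a=F, b=F, c=T, d=T: (c | (a -> d)) = T, (b | (a ^ (c <-> a))) = F, (c | (a -> d) -> b | (a ^ (c <-> a))) = F, so the formula = T.

F, F, T, F, T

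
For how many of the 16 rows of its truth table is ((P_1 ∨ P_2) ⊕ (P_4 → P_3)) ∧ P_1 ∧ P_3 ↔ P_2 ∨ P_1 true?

4

P_1 | P_2 | P_3 | P_4 || (P_1 ∨ P_2) | (P_4 → P_3) | ((P_1 ∨ P_2) ⊕ (P_4 → P_3)) | (P_1 ∧ P_3) | (P_2 ∨ P_1) | φ
 T  |  T  |  T  |  T  ||      T      |      T      |              F              |      T      |      T      | F
 T  |  T  |  T  |  F  ||      T      |      T      |              F              |      T      |      T      | F
 T  |  T  |  F  |  T  ||      T      |      F      |              T              |      F      |      T      | F
 T  |  T  |  F  |  F  ||      T      |      T      |              F              |      F      |      T      | F
 T  |  F  |  T  |  T  ||      T      |      T      |              F              |      T      |      T      | F
 T  |  F  |  T  |  F  ||      T      |      T      |              F              |      T      |      T      | F
 T  |  F  |  F  |  T  ||      T      |      F      |              T              |      F      |      T      | F
 T  |  F  |  F  |  F  ||      T      |      T      |              F              |      F      |      T      | F
 F  |  T  |  T  |  T  ||      T      |      T      |              F              |      F      |      T      | F
 F  |  T  |  T  |  F  ||      T      |      T      |              F              |      F      |      T      | F
 F  |  T  |  F  |  T  ||      T      |      F      |              T              |      F      |      T      | F
 F  |  T  |  F  |  F  ||      T      |      T      |              F              |      F      |      T      | F
 F  |  F  |  T  |  T  ||      F      |      T      |              T              |      F      |      F      | T
 F  |  F  |  T  |  F  ||      F      |      T      |              T              |      F      |      F      | T
 F  |  F  |  F  |  T  ||      F      |      F      |              F              |      F      |      F      | T
 F  |  F  |  F  |  F  ||      F      |      T      |              T              |      F      |      F      | T
The formula is true on 4 of the 16 rows.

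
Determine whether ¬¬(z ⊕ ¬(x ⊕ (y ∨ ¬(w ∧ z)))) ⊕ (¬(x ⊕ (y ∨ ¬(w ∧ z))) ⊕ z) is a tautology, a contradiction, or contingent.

contradiction

  x   |   y   |   z   |   w   |   φ  
----- | ----- | ----- | ----- | -----
False | False | False | False | False
False | False | False |  True | False
False | False |  True | False | False
False | False |  True |  True | False
False |  True | False | False | False
False |  True | False |  True | False
False |  True |  True | False | False
False |  True |  True |  True | False
 True | False | False | False | False
 True | False | False |  True | False
 True | False |  True | False | False
 True | False |  True |  True | False
 True |  True | False | False | False
 True |  True | False |  True | False
 True |  True |  True | False | False
 True |  True |  True |  True | False
Every row is False, so the formula is a contradiction.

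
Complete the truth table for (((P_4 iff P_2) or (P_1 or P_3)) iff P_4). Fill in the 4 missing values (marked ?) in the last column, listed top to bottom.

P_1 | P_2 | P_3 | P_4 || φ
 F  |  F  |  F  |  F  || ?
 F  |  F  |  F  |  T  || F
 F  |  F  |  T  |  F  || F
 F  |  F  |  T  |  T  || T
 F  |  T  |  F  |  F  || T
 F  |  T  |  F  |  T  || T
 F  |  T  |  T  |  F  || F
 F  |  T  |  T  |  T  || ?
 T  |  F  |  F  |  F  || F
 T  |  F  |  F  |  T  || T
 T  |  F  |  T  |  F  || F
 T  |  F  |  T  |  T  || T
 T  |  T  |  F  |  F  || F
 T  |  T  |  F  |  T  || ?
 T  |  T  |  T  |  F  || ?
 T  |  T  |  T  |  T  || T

F, T, T, F

Row P_1=F, P_2=F, P_3=F, P_4=F: ((P_4 iff P_2) or (P_1 or P_3)) = T, so the formula = F.
Row P_1=F, P_2=T, P_3=T, P_4=T: ((P_4 iff P_2) or (P_1 or P_3)) = T, so the formula = T.
Row P_1=T, P_2=T, P_3=F, P_4=T: ((P_4 iff P_2) or (P_1 or P_3)) = T, so the formula = T.
Row P_1=T, P_2=T, P_3=T, P_4=F: ((P_4 iff P_2) or (P_1 or P_3)) = T, so the formula = F.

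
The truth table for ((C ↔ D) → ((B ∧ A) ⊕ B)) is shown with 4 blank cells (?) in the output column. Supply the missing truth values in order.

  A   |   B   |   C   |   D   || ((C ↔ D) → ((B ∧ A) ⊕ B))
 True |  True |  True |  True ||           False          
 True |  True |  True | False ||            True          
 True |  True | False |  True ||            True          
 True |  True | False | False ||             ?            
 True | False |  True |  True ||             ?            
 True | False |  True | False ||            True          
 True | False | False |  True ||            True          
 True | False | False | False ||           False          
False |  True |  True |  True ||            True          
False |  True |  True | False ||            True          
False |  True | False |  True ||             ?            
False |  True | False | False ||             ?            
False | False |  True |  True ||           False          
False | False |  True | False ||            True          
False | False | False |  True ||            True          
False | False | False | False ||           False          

Row A=True, B=True, C=False, D=False: (C ↔ D) = True, ((B ∧ A) ⊕ B) = False, so ((C ↔ D) → ((B ∧ A) ⊕ B)) = False.
Row A=True, B=False, C=True, D=True: (C ↔ D) = True, ((B ∧ A) ⊕ B) = False, so ((C ↔ D) → ((B ∧ A) ⊕ B)) = False.
Row A=False, B=True, C=False, D=True: (C ↔ D) = False, ((B ∧ A) ⊕ B) = True, so ((C ↔ D) → ((B ∧ A) ⊕ B)) = True.
Row A=False, B=True, C=False, D=False: (C ↔ D) = True, ((B ∧ A) ⊕ B) = True, so ((C ↔ D) → ((B ∧ A) ⊕ B)) = True.

False, False, True, True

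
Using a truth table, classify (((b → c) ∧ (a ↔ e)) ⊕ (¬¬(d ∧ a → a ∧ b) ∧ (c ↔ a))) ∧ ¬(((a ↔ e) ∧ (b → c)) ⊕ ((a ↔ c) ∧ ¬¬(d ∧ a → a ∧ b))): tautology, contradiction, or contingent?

contradiction

a | b | c | d | e || φ
T | T | T | T | T || F
T | T | T | T | F || F
T | T | T | F | T || F
T | T | T | F | F || F
T | T | F | T | T || F
T | T | F | T | F || F
T | T | F | F | T || F
T | T | F | F | F || F
T | F | T | T | T || F
T | F | T | T | F || F
T | F | T | F | T || F
T | F | T | F | F || F
T | F | F | T | T || F
T | F | F | T | F || F
T | F | F | F | T || F
T | F | F | F | F || F
F | T | T | T | T || F
F | T | T | T | F || F
F | T | T | F | T || F
F | T | T | F | F || F
F | T | F | T | T || F
F | T | F | T | F || F
F | T | F | F | T || F
F | T | F | F | F || F
F | F | T | T | T || F
F | F | T | T | F || F
F | F | T | F | T || F
F | F | T | F | F || F
F | F | F | T | T || F
F | F | F | T | F || F
F | F | F | F | T || F
F | F | F | F | F || F
Every row is F, so the formula is a contradiction.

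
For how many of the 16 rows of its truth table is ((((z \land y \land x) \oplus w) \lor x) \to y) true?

x  y  z  w  |  (z \land y \land x)  φ
1  1  1  1  |           1           1
1  1  1  0  |           1           1
1  1  0  1  |           0           1
1  1  0  0  |           0           1
1  0  1  1  |           0           0
1  0  1  0  |           0           0
1  0  0  1  |           0           0
1  0  0  0  |           0           0
0  1  1  1  |           0           1
0  1  1  0  |           0           1
0  1  0  1  |           0           1
0  1  0  0  |           0           1
0  0  1  1  |           0           0
0  0  1  0  |           0           1
0  0  0  1  |           0           0
0  0  0  0  |           0           1
The formula is true on 10 of the 16 rows.

10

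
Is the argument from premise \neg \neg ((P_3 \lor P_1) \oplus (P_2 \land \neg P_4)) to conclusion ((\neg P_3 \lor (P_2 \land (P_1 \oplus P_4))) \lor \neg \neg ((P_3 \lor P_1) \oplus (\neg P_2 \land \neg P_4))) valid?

no

P_1 | P_2 | P_3 | P_4 | φ | ψ
--- | --- | --- | --- | - | -
 0  |  0  |  0  |  0  | 0 | 1
 0  |  0  |  0  |  1  | 0 | 1
 0  |  0  |  1  |  0  | 1 | 0
 0  |  0  |  1  |  1  | 1 | 1
 0  |  1  |  0  |  0  | 1 | 1
 0  |  1  |  0  |  1  | 0 | 1
 0  |  1  |  1  |  0  | 0 | 1
 0  |  1  |  1  |  1  | 1 | 1
 1  |  0  |  0  |  0  | 1 | 1
 1  |  0  |  0  |  1  | 1 | 1
 1  |  0  |  1  |  0  | 1 | 0
 1  |  0  |  1  |  1  | 1 | 1
 1  |  1  |  0  |  0  | 0 | 1
 1  |  1  |  0  |  1  | 1 | 1
 1  |  1  |  1  |  0  | 0 | 1
 1  |  1  |  1  |  1  | 1 | 1
At P_1=0, P_2=0, P_3=1, P_4=0 we have φ true but ψ false, so φ does not entail ψ.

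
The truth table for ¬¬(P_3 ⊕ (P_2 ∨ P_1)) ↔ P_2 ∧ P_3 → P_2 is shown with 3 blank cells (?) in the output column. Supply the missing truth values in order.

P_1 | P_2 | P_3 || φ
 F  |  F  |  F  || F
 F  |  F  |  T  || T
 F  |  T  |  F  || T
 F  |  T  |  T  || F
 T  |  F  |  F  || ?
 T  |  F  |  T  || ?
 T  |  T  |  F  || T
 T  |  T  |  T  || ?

T, F, F

Row P_1=T, P_2=F, P_3=F: ¬¬(P_3 ⊕ (P_2 ∨ P_1)) = T, (P_2 ∧ P_3 → P_2) = T, so the formula = T.
Row P_1=T, P_2=F, P_3=T: ¬¬(P_3 ⊕ (P_2 ∨ P_1)) = F, (P_2 ∧ P_3 → P_2) = T, so the formula = F.
Row P_1=T, P_2=T, P_3=T: ¬¬(P_3 ⊕ (P_2 ∨ P_1)) = F, (P_2 ∧ P_3 → P_2) = T, so the formula = F.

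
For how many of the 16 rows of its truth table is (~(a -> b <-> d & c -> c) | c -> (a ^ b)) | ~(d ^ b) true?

a | b | c | d || φ
F | F | F | F || T
F | F | F | T || T
F | F | T | F || T
F | F | T | T || F
F | T | F | F || T
F | T | F | T || T
F | T | T | F || T
F | T | T | T || T
T | F | F | F || T
T | F | F | T || T
T | F | T | F || T
T | F | T | T || T
T | T | F | F || T
T | T | F | T || T
T | T | T | F || F
T | T | T | T || T
The formula is true on 14 of the 16 rows.

14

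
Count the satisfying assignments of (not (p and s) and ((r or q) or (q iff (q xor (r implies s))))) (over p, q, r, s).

9

  p      q      r      s    |  (p and s)  not (p and s)  (r or q)  (r implies s)  (q xor (r implies s))    φ  
 True   True   True   True  |     True        False        True         True              False          False
 True   True   True  False  |    False         True        True        False               True           True
 True   True  False   True  |     True        False        True         True              False          False
 True   True  False  False  |    False         True        True         True              False           True
 True  False   True   True  |     True        False        True         True               True          False
 True  False   True  False  |    False         True        True        False              False           True
 True  False  False   True  |     True        False       False         True               True          False
 True  False  False  False  |    False         True       False         True               True          False
False   True   True   True  |    False         True        True         True              False           True
False   True   True  False  |    False         True        True        False               True           True
False   True  False   True  |    False         True        True         True              False           True
False   True  False  False  |    False         True        True         True              False           True
False  False   True   True  |    False         True        True         True               True           True
False  False   True  False  |    False         True        True        False              False           True
False  False  False   True  |    False         True       False         True               True          False
False  False  False  False  |    False         True       False         True               True          False
The formula is true on 9 of the 16 rows.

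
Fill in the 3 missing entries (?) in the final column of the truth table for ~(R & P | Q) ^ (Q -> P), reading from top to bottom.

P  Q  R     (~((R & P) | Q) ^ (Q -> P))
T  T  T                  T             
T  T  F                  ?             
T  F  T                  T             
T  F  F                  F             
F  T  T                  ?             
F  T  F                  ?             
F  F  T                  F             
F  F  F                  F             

T, F, F

Row P=T, Q=T, R=F: ~(R & P | Q) = F, (Q -> P) = T, so (~((R & P) | Q) ^ (Q -> P)) = T.
Row P=F, Q=T, R=T: ~(R & P | Q) = F, (Q -> P) = F, so (~((R & P) | Q) ^ (Q -> P)) = F.
Row P=F, Q=T, R=F: ~(R & P | Q) = F, (Q -> P) = F, so (~((R & P) | Q) ^ (Q -> P)) = F.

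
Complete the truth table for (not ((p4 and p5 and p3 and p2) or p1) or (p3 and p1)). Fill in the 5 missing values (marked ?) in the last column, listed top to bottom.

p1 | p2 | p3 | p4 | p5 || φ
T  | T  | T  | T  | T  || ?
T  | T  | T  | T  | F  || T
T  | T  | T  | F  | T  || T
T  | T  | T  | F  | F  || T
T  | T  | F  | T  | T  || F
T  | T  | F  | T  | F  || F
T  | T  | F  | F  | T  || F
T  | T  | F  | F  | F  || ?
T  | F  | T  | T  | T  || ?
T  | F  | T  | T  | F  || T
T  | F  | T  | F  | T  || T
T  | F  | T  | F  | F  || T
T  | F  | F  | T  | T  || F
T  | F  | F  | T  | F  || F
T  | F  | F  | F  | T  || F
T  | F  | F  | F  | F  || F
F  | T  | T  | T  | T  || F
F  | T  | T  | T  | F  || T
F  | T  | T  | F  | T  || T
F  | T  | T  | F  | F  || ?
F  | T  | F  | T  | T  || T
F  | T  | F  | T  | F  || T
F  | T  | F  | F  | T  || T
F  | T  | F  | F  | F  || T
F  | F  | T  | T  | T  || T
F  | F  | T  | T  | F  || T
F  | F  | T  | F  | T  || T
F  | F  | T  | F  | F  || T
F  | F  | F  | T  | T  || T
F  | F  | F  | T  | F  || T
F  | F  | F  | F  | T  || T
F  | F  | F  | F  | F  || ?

T, F, T, T, T

Row p1=T, p2=T, p3=T, p4=T, p5=T: not ((p4 and p5 and p3 and p2) or p1) = F, (p3 and p1) = T, so the formula = T.
Row p1=T, p2=T, p3=F, p4=F, p5=F: not ((p4 and p5 and p3 and p2) or p1) = F, (p3 and p1) = F, so the formula = F.
Row p1=T, p2=F, p3=T, p4=T, p5=T: not ((p4 and p5 and p3 and p2) or p1) = F, (p3 and p1) = T, so the formula = T.
Row p1=F, p2=T, p3=T, p4=F, p5=F: not ((p4 and p5 and p3 and p2) or p1) = T, (p3 and p1) = F, so the formula = T.
Row p1=F, p2=F, p3=F, p4=F, p5=F: not ((p4 and p5 and p3 and p2) or p1) = T, (p3 and p1) = F, so the formula = T.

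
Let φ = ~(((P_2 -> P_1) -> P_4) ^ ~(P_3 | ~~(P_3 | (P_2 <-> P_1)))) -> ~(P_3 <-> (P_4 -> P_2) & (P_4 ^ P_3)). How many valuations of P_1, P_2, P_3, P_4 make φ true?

9

P_1 | P_2 | P_3 | P_4 || φ
 1  |  1  |  1  |  1  || 1
 1  |  1  |  1  |  0  || 0
 1  |  1  |  0  |  1  || 1
 1  |  1  |  0  |  0  || 0
 1  |  0  |  1  |  1  || 1
 1  |  0  |  1  |  0  || 0
 1  |  0  |  0  |  1  || 0
 1  |  0  |  0  |  0  || 1
 0  |  1  |  1  |  1  || 1
 0  |  1  |  1  |  0  || 1
 0  |  1  |  0  |  1  || 1
 0  |  1  |  0  |  0  || 0
 0  |  0  |  1  |  1  || 1
 0  |  0  |  1  |  0  || 0
 0  |  0  |  0  |  1  || 1
 0  |  0  |  0  |  0  || 0
The formula is true on 9 of the 16 rows.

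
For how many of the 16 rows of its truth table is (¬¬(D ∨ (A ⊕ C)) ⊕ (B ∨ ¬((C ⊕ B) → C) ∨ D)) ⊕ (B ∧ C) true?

A  B  C  D  |  (A ⊕ C)  (D ∨ (A ⊕ C))  ¬(D ∨ (A ⊕ C))  ¬¬(D ∨ (A ⊕ C))  (C ⊕ B)  ((C ⊕ B) → C)  ¬((C ⊕ B) → C)  (B ∨ ¬((C ⊕ B) → C) ∨ D)  (B ∧ C)  φ
F  F  F  F  |     F           F              T                F            F           T              F                    F                 F     F
F  F  F  T  |     F           T              F                T            F           T              F                    T                 F     F
F  F  T  F  |     T           T              F                T            T           T              F                    F                 F     T
F  F  T  T  |     T           T              F                T            T           T              F                    T                 F     F
F  T  F  F  |     F           F              T                F            T           F              T                    T                 F     T
F  T  F  T  |     F           T              F                T            T           F              T                    T                 F     F
F  T  T  F  |     T           T              F                T            F           T              F                    T                 T     T
F  T  T  T  |     T           T              F                T            F           T              F                    T                 T     T
T  F  F  F  |     T           T              F                T            F           T              F                    F                 F     T
T  F  F  T  |     T           T              F                T            F           T              F                    T                 F     F
T  F  T  F  |     F           F              T                F            T           T              F                    F                 F     F
T  F  T  T  |     F           T              F                T            T           T              F                    T                 F     F
T  T  F  F  |     T           T              F                T            T           F              T                    T                 F     F
T  T  F  T  |     T           T              F                T            T           F              T                    T                 F     F
T  T  T  F  |     F           F              T                F            F           T              F                    T                 T     F
T  T  T  T  |     F           T              F                T            F           T              F                    T                 T     T
The formula is true on 6 of the 16 rows.

6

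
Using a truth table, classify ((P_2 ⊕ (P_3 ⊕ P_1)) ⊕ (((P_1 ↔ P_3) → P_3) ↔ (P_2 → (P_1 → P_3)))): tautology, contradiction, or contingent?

contingent

P_1  P_2  P_3  |  (P_3 ⊕ P_1)  (P_2 ⊕ (P_3 ⊕ P_1))  (P_1 ↔ P_3)  ((P_1 ↔ P_3) → P_3)  (P_1 → P_3)  (P_2 → (P_1 → P_3))  φ
 F    F    F   |       F                F                T                F                T                T           F
 F    F    T   |       T                T                F                T                T                T           F
 F    T    F   |       F                T                T                F                T                T           T
 F    T    T   |       T                F                F                T                T                T           T
 T    F    F   |       T                T                F                T                F                T           F
 T    F    T   |       F                F                T                T                T                T           T
 T    T    F   |       T                F                F                T                F                F           F
 T    T    T   |       F                T                T                T                T                T           F
3 of 8 rows are T, so the formula is contingent.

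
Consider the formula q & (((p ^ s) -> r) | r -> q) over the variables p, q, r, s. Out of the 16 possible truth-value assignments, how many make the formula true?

8

p  q  r  s     (q & ((((p ^ s) -> r) | r) -> q))
1  1  1  1                     1                
1  1  1  0                     1                
1  1  0  1                     1                
1  1  0  0                     1                
1  0  1  1                     0                
1  0  1  0                     0                
1  0  0  1                     0                
1  0  0  0                     0                
0  1  1  1                     1                
0  1  1  0                     1                
0  1  0  1                     1                
0  1  0  0                     1                
0  0  1  1                     0                
0  0  1  0                     0                
0  0  0  1                     0                
0  0  0  0                     0                
The formula is true on 8 of the 16 rows.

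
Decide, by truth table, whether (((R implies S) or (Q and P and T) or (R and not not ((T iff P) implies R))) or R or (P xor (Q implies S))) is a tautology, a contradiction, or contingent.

P | Q | R | S | T || φ
F | F | F | F | F || T
F | F | F | F | T || T
F | F | F | T | F || T
F | F | F | T | T || T
F | F | T | F | F || T
F | F | T | F | T || T
F | F | T | T | F || T
F | F | T | T | T || T
F | T | F | F | F || T
F | T | F | F | T || T
F | T | F | T | F || T
F | T | F | T | T || T
F | T | T | F | F || T
F | T | T | F | T || T
F | T | T | T | F || T
F | T | T | T | T || T
T | F | F | F | F || T
T | F | F | F | T || T
T | F | F | T | F || T
T | F | F | T | T || T
T | F | T | F | F || T
T | F | T | F | T || T
T | F | T | T | F || T
T | F | T | T | T || T
T | T | F | F | F || T
T | T | F | F | T || T
T | T | F | T | F || T
T | T | F | T | T || T
T | T | T | F | F || T
T | T | T | F | T || T
T | T | T | T | F || T
T | T | T | T | T || T
Every row is T, so the formula is a tautology.

tautology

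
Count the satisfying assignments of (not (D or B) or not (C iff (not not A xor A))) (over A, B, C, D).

10

A  B  C  D  |  φ
F  F  F  F  |  T
F  F  F  T  |  F
F  F  T  F  |  T
F  F  T  T  |  T
F  T  F  F  |  F
F  T  F  T  |  F
F  T  T  F  |  T
F  T  T  T  |  T
T  F  F  F  |  T
T  F  F  T  |  F
T  F  T  F  |  T
T  F  T  T  |  T
T  T  F  F  |  F
T  T  F  T  |  F
T  T  T  F  |  T
T  T  T  T  |  T
The formula is true on 10 of the 16 rows.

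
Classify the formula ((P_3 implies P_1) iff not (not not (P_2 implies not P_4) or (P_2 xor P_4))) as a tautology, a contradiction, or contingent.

P_1 | P_2 | P_3 | P_4 | (P_3 implies P_1) | not P_4 | (P_2 implies not P_4) | not (P_2 implies not P_4) | (P_2 xor P_4) | φ
--- | --- | --- | --- | ----------------- | ------- | --------------------- | ------------------------- | ------------- | -
 T  |  T  |  T  |  T  |         T         |    F    |           F           |             T             |       F       | T
 T  |  T  |  T  |  F  |         T         |    T    |           T           |             F             |       T       | F
 T  |  T  |  F  |  T  |         T         |    F    |           F           |             T             |       F       | T
 T  |  T  |  F  |  F  |         T         |    T    |           T           |             F             |       T       | F
 T  |  F  |  T  |  T  |         T         |    F    |           T           |             F             |       T       | F
 T  |  F  |  T  |  F  |         T         |    T    |           T           |             F             |       F       | F
 T  |  F  |  F  |  T  |         T         |    F    |           T           |             F             |       T       | F
 T  |  F  |  F  |  F  |         T         |    T    |           T           |             F             |       F       | F
 F  |  T  |  T  |  T  |         F         |    F    |           F           |             T             |       F       | F
 F  |  T  |  T  |  F  |         F         |    T    |           T           |             F             |       T       | T
 F  |  T  |  F  |  T  |         T         |    F    |           F           |             T             |       F       | T
 F  |  T  |  F  |  F  |         T         |    T    |           T           |             F             |       T       | F
 F  |  F  |  T  |  T  |         F         |    F    |           T           |             F             |       T       | T
 F  |  F  |  T  |  F  |         F         |    T    |           T           |             F             |       F       | T
 F  |  F  |  F  |  T  |         T         |    F    |           T           |             F             |       T       | F
 F  |  F  |  F  |  F  |         T         |    T    |           T           |             F             |       F       | F
6 of 16 rows are T, so the formula is contingent.

contingent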